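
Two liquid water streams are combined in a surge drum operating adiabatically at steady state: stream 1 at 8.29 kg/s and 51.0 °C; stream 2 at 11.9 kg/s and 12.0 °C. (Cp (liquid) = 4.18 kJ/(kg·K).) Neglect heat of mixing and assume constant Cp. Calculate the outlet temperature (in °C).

Adiabatic, steady state ⇒ Σ ṁᵢCp,ᵢ(T_out − Tᵢ) = 0
T_out = Σ ṁᵢCp,ᵢTᵢ / Σ ṁᵢCp,ᵢ
      = 2364.2 / 84.394 = 28.013 °C

T_out = 28.0 °C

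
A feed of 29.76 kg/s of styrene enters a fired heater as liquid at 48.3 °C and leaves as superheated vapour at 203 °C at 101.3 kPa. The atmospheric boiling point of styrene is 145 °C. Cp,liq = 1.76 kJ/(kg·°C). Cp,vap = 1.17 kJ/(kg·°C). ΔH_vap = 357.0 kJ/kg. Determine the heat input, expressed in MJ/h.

liquid 48.3→145 °C: 170.19 kJ/kg
vaporisation at 145 °C: 357 kJ/kg
vapour 145→203 °C: 67.86 kJ/kg
Δh = 170.19 + 357 + 67.86 = 595.05 kJ/kg
Q = ṁ·Δh = 29.76 kg/s × 595.05 kJ/kg = 17709 kJ/s
|Q| = 17709 kW = 63751 MJ/h

Q = 63800 MJ/h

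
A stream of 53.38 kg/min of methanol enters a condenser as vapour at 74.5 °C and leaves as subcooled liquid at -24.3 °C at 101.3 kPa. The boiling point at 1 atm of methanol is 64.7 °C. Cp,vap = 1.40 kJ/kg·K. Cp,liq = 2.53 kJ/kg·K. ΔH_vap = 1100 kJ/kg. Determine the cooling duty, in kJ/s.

vapour 74.5→64.7 °C: -13.72 kJ/kg
condensation at 64.7 °C: -1100 kJ/kg
liquid 64.7→-24.3 °C: -225.17 kJ/kg
Δh = -13.72 + -1100 + -225.17 = -1338.9 kJ/kg
Q = ṁ·Δh = 53.38 kg/min × -1338.9 kJ/kg = -71470 kJ/min
|Q| = 1191.2 kW

Q_c = 1190 kJ/s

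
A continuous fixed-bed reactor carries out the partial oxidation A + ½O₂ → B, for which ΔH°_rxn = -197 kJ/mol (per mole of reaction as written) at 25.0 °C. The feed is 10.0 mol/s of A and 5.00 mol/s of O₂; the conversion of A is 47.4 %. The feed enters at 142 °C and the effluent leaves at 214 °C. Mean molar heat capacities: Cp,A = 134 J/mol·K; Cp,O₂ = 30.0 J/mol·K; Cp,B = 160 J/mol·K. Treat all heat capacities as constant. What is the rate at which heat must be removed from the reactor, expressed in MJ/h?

Extent of reaction ξ = 0.474 × 10.0 = 4.74 mol/s
Reaction term: ξ·ΔH°_rxn = 4.74 × -197 = -933.78 kJ/s
Sensible, feed 142→25 °C: -174.33 kJ/s
Outlet flows (mol/s): A 5.26, O₂ 2.63, B 4.74
Sensible, products 25→214 °C: 291.46 kJ/s
Q = ΔH = -816.65 kJ/s = -816.65 kW
Heat removed = 2939.9 MJ/h

Q_out = 2940 MJ/h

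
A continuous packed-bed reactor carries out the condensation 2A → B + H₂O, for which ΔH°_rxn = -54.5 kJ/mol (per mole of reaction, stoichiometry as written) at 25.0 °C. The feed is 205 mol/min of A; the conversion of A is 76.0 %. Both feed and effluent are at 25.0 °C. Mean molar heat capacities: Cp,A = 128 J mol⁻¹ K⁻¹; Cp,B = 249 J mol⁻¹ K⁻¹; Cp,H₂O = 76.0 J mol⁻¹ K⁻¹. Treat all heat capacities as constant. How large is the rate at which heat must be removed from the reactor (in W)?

Extent of reaction ξ = 0.760 × 205 / 2 = 77.9 mol/min
Reaction term: ξ·ΔH°_rxn = 77.9 × -54.5 = -4245.6 kJ/min
Q = ΔH = -4245.6 kJ/min = -70.759 kW
Heat removed = 70759 W

Q_out = 70800 W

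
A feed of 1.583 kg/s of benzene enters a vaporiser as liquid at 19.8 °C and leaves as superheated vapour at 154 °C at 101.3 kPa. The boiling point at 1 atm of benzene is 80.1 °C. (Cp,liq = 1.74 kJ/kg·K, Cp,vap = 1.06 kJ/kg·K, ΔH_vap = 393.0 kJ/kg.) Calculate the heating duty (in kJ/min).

liquid 19.8→80.1 °C: 104.92 kJ/kg
vaporisation at 80.1 °C: 393 kJ/kg
vapour 80.1→154 °C: 78.334 kJ/kg
Δh = 104.92 + 393 + 78.334 = 576.26 kJ/kg
Q = ṁ·Δh = 1.583 kg/s × 576.26 kJ/kg = 912.21 kJ/s
|Q| = 912.21 kW = 54733 kJ/min

Q = 54700 kJ/min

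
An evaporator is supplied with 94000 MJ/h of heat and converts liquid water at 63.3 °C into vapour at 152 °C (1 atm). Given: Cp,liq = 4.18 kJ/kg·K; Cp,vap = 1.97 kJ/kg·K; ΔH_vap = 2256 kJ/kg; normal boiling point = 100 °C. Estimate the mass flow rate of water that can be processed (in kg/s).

ṁ = 10.4 kg/s

Δh = 4.18×(100−63.3) + 2256 + 1.97×(152−100) = 2511.8 kJ/kg
Q = 94000 MJ/h = 26111 kJ/s = 26111 kJ/s
ṁ = Q/Δh = 26111 / 2511.8 = 10.395 kg/s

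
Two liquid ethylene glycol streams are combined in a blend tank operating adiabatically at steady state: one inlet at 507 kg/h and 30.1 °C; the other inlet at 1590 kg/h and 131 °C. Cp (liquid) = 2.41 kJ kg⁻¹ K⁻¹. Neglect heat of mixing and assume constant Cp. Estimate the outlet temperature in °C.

Adiabatic, steady state ⇒ Σ ṁᵢCp,ᵢ(T_out − Tᵢ) = 0
T_out = Σ ṁᵢCp,ᵢTᵢ / Σ ṁᵢCp,ᵢ
      = 538760 / 5053.8 = 106.61 °C

T_out = 107 °C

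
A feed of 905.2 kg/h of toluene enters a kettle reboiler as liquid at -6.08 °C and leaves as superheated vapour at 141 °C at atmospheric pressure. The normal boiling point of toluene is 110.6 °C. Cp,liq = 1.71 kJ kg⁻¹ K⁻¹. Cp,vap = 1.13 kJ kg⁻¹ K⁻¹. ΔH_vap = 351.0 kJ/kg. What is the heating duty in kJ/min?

liquid -6.08→110.6 °C: 199.52 kJ/kg
vaporisation at 110.6 °C: 351 kJ/kg
vapour 110.6→141 °C: 34.352 kJ/kg
Δh = 199.52 + 351 + 34.352 = 584.87 kJ/kg
Q = ṁ·Δh = 905.2 kg/h × 584.87 kJ/kg = 529430 kJ/h
|Q| = 147.06 kW = 8823.8 kJ/min

Q = 8820 kJ/min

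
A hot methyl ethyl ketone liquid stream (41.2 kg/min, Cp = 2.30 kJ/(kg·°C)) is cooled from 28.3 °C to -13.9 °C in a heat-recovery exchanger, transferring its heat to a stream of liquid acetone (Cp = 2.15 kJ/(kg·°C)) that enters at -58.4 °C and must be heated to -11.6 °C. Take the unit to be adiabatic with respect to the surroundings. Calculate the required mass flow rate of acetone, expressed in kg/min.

Heat released by hot stream: Q = 41.2 × 2.30 × (28.3 − -13.9) = 3998.9 kJ/min
Energy balance on cold side (adiabatic exchanger): Q = ṁ_c·Cp_c·(T_c,out − T_c,in)
ṁ_c = 3998.9 / [2.15 × (-11.6 − -58.4)] = 39.742 kg/min

ṁ_c = 39.7 kg/min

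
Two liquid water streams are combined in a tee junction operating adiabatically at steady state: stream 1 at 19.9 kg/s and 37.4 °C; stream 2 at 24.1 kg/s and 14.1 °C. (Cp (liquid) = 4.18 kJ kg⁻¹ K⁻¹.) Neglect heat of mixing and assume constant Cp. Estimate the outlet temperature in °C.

T_out = 24.6 °C

Energy balance with Q = 0: Σ ṁᵢCp,ᵢ(T_out − Tᵢ) = 0
T_out = Σ ṁᵢCp,ᵢTᵢ / Σ ṁᵢCp,ᵢ
      = 4531.4 / 183.92 = 24.638 °C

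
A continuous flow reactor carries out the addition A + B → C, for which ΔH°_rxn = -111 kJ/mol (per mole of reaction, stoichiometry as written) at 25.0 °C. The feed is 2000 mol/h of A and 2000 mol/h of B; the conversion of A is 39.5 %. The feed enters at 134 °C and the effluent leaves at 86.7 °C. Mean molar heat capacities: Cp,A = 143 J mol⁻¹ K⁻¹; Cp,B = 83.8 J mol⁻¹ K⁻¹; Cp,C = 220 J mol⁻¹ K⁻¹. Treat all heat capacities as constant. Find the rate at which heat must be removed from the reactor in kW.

Q_out = 30.4 kW

Extent of reaction ξ = 0.395 × 2000 = 790 mol/h
Reaction term: ξ·ΔH°_rxn = 790 × -111 = -87690 kJ/h
Sensible, feed 134→25 °C: -49442 kJ/h
Outlet flows (mol/h): A 1210, B 1210, C 790
Sensible, products 25→86.7 °C: 27656 kJ/h
Q = ΔH = -109480 kJ/h = -30.41 kW
Heat removed = 30.41 kW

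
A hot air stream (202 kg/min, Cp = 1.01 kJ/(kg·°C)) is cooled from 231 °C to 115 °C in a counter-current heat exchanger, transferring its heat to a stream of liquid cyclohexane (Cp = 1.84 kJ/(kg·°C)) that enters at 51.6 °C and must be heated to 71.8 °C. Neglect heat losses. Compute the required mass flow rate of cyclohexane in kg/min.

Heat released by hot stream: Q = 202 × 1.01 × (231 − 115) = 23666 kJ/min
Energy balance on cold side (adiabatic exchanger): Q = ṁ_c·Cp_c·(T_c,out − T_c,in)
ṁ_c = 23666 / [1.84 × (71.8 − 51.6)] = 636.74 kg/min

ṁ_c = 637 kg/min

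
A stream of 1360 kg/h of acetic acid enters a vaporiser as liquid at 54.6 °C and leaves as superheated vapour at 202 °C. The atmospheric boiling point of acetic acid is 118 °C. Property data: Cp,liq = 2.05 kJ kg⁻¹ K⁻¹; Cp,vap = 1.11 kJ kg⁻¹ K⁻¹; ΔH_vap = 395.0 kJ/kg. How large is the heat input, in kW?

Q = 234 kW

liquid 54.6→118 °C: 129.97 kJ/kg
vaporisation at 118 °C: 395 kJ/kg
vapour 118→202 °C: 93.24 kJ/kg
Δh = 129.97 + 395 + 93.24 = 618.21 kJ/kg
Q = ṁ·Δh = 1360 kg/h × 618.21 kJ/kg = 840770 kJ/h
|Q| = 233.55 kW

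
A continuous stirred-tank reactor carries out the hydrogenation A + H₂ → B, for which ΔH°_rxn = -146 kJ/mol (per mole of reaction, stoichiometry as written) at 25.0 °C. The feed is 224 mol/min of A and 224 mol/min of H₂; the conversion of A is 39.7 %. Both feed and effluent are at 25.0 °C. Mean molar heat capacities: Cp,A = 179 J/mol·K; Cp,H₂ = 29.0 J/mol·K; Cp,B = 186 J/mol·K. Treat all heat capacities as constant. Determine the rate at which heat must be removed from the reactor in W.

Q_out = 216000 W

Extent of reaction ξ = 0.397 × 224 = 88.928 mol/min
Reaction term: ξ·ΔH°_rxn = 88.928 × -146 = -12983 kJ/min
Q = ΔH = -12983 kJ/min = -216.39 kW
Heat removed = 216390 W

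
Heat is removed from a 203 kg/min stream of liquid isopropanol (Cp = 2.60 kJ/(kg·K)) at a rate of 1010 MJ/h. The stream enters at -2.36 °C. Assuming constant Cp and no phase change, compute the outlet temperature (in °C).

T_out = -34.3 °C

Q = 1010 MJ/h = 16833 kJ/min
ΔT = Q/(ṁ·Cp) = 16833/(203×2.60) = 31.893 K
T_out = -2.36 − 31.893 = -34.253 °C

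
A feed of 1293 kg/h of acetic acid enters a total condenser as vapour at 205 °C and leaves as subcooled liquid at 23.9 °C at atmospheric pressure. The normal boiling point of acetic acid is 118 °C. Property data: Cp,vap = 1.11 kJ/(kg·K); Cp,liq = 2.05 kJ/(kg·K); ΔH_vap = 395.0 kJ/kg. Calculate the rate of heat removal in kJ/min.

vapour 205→118 °C: -96.57 kJ/kg
condensation at 118 °C: -395 kJ/kg
liquid 118→23.9 °C: -192.9 kJ/kg
Δh = -96.57 + -395 + -192.9 = -684.48 kJ/kg
Q = ṁ·Δh = 1293 kg/h × -684.48 kJ/kg = -885030 kJ/h
|Q| = 245.84 kW = 14750 kJ/min

Q_c = 14800 kJ/min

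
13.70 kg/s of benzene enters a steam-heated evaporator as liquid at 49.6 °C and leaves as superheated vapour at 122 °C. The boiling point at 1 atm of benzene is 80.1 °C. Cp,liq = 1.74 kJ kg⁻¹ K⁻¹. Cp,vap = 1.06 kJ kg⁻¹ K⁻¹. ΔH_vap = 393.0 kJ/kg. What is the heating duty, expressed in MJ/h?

liquid 49.6→80.1 °C: 53.07 kJ/kg
vaporisation at 80.1 °C: 393 kJ/kg
vapour 80.1→122 °C: 44.414 kJ/kg
Δh = 53.07 + 393 + 44.414 = 490.48 kJ/kg
Q = ṁ·Δh = 13.70 kg/s × 490.48 kJ/kg = 6719.6 kJ/s
|Q| = 6719.6 kW = 24191 MJ/h

Q = 24200 MJ/h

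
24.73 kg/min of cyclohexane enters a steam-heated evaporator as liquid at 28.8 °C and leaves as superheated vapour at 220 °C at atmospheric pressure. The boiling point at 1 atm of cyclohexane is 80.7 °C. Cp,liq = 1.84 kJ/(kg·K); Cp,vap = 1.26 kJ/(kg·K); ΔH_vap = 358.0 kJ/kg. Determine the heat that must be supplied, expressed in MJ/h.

Q = 933 MJ/h

liquid 28.8→80.7 °C: 95.496 kJ/kg
vaporisation at 80.7 °C: 358 kJ/kg
vapour 80.7→220 °C: 175.52 kJ/kg
Δh = 95.496 + 358 + 175.52 = 629.01 kJ/kg
Q = ṁ·Δh = 24.73 kg/min × 629.01 kJ/kg = 15556 kJ/min
|Q| = 259.26 kW = 933.33 MJ/h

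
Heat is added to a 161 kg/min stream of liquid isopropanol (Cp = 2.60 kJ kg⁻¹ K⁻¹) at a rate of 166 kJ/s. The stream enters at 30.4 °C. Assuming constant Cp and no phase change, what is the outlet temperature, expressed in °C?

Q = 166 kJ/s = 9960 kJ/min
ΔT = Q/(ṁ·Cp) = 9960/(161×2.60) = 23.794 K
T_out = 30.4 + 23.794 = 54.194 °C

T_out = 54.2 °C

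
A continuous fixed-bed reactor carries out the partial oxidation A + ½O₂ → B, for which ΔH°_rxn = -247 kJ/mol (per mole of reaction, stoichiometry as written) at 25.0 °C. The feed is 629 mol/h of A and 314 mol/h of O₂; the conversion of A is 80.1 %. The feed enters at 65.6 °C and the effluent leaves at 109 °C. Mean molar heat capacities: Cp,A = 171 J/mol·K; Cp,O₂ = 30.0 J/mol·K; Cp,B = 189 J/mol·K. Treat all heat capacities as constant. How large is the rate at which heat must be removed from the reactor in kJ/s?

Q_out = 33.1 kJ/s

Extent of reaction ξ = 0.801 × 629 = 503.83 mol/h
Reaction term: ξ·ΔH°_rxn = 503.83 × -247 = -124450 kJ/h
Sensible, feed 65.6→25 °C: -4749.3 kJ/h
Outlet flows (mol/h): A 125.17, O₂ 62.085, B 503.83
Sensible, products 25→109 °C: 9953.2 kJ/h
Q = ΔH = -119240 kJ/h = -33.123 kW
Heat removed = 33.123 kJ/s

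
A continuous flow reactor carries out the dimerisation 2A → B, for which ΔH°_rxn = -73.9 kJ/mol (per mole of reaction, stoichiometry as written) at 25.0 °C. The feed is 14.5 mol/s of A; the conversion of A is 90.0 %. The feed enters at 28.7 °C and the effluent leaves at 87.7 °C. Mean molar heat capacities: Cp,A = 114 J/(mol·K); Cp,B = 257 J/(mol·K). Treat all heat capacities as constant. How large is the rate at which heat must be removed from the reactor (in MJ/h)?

Q_out = 1340 MJ/h

Extent of reaction ξ = 0.900 × 14.5 / 2 = 6.525 mol/s
Reaction term: ξ·ΔH°_rxn = 6.525 × -73.9 = -482.2 kJ/s
Sensible, feed 28.7→25 °C: -6.1161 kJ/s
Outlet flows (mol/s): A 1.45, B 6.525
Sensible, products 25→87.7 °C: 115.51 kJ/s
Q = ΔH = -372.81 kJ/s = -372.81 kW
Heat removed = 1342.1 MJ/h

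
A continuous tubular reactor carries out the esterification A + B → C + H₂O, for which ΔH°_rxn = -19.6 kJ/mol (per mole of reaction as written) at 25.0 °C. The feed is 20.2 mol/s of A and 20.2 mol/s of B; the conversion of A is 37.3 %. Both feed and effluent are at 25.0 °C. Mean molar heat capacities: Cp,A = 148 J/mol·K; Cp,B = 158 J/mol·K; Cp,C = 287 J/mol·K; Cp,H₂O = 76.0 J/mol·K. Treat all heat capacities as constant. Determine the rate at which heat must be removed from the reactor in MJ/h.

Extent of reaction ξ = 0.373 × 20.2 = 7.5346 mol/s
Reaction term: ξ·ΔH°_rxn = 7.5346 × -19.6 = -147.68 kJ/s
Q = ΔH = -147.68 kJ/s = -147.68 kW
Heat removed = 531.64 MJ/h

Q_out = 532 MJ/h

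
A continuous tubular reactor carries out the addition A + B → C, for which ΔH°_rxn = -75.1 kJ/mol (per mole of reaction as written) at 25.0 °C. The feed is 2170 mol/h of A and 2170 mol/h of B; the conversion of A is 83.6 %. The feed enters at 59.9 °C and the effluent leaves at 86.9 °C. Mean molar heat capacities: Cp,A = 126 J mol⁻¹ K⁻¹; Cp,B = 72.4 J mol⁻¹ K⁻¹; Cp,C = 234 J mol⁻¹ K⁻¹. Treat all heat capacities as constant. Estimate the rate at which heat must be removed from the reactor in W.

Q_out = 33500 W

Extent of reaction ξ = 0.836 × 2170 = 1814.1 mol/h
Reaction term: ξ·ΔH°_rxn = 1814.1 × -75.1 = -136240 kJ/h
Sensible, feed 59.9→25 °C: -15025 kJ/h
Outlet flows (mol/h): A 355.88, B 355.88, C 1814.1
Sensible, products 25→86.9 °C: 30647 kJ/h
Q = ΔH = -120620 kJ/h = -33.505 kW
Heat removed = 33505 W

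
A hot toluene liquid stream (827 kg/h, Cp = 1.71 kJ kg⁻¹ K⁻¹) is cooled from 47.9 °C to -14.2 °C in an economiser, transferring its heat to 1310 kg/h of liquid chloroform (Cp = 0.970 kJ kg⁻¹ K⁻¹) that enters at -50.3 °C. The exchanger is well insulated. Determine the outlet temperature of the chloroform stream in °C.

Heat released by hot stream: Q = 827 × 1.71 × (47.9 − -14.2) = 87820 kJ/h
Energy balance on cold side (adiabatic exchanger): Q = ṁ_c·Cp_c·(T_c,out − T_c,in)
T_c,out = -50.3 + 87820/(1310 × 0.970) = 18.811 °C

T_c,out = 18.8 °C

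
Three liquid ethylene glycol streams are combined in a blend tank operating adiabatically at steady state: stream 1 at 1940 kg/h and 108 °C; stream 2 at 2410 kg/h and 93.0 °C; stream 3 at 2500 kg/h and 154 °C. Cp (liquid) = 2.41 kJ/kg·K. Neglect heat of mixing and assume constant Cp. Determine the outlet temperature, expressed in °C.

T_out = 120 °C

Energy balance with Q = 0: Σ ṁᵢCp,ᵢ(T_out − Tᵢ) = 0
T_out = Σ ṁᵢCp,ᵢTᵢ / Σ ṁᵢCp,ᵢ
      = 1.9729e+06 / 16508 = 119.51 °C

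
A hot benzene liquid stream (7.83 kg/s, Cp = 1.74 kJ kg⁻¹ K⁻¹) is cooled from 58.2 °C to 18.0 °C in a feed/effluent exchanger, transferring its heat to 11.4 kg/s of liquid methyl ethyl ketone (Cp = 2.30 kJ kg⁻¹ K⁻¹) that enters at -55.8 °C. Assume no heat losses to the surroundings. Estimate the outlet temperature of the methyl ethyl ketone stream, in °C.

Heat released by hot stream: Q = 7.83 × 1.74 × (58.2 − 18.0) = 547.69 kJ/s
Energy balance on cold side (adiabatic exchanger): Q = ṁ_c·Cp_c·(T_c,out − T_c,in)
T_c,out = -55.8 + 547.69/(11.4 × 2.30) = -34.912 °C

T_c,out = -34.9 °C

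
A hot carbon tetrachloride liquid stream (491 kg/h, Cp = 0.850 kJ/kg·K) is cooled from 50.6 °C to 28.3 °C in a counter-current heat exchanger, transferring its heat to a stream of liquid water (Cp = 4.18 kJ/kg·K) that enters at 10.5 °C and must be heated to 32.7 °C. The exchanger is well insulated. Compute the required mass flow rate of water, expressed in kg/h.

Heat released by hot stream: Q = 491 × 0.850 × (50.6 − 28.3) = 9306.9 kJ/h
Energy balance on cold side (adiabatic exchanger): Q = ṁ_c·Cp_c·(T_c,out − T_c,in)
ṁ_c = 9306.9 / [4.18 × (32.7 − 10.5)] = 100.29 kg/h

ṁ_c = 100 kg/h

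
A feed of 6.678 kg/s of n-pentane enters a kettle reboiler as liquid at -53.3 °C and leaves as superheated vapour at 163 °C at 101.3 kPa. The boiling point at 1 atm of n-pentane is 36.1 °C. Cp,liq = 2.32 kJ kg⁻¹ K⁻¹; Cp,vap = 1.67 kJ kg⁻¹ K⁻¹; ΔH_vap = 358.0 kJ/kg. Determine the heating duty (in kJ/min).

liquid -53.3→36.1 °C: 207.41 kJ/kg
vaporisation at 36.1 °C: 358 kJ/kg
vapour 36.1→163 °C: 211.92 kJ/kg
Δh = 207.41 + 358 + 211.92 = 777.33 kJ/kg
Q = ṁ·Δh = 6.678 kg/s × 777.33 kJ/kg = 5191 kJ/s
|Q| = 5191 kW = 311460 kJ/min

Q = 311000 kJ/min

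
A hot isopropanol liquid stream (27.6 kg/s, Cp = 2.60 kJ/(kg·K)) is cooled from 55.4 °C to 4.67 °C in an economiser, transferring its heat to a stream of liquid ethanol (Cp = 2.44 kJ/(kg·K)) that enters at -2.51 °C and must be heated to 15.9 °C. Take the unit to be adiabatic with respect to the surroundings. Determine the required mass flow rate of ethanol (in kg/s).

Heat released by hot stream: Q = 27.6 × 2.60 × (55.4 − 4.67) = 3640.4 kJ/s
Energy balance on cold side (adiabatic exchanger): Q = ṁ_c·Cp_c·(T_c,out − T_c,in)
ṁ_c = 3640.4 / [2.44 × (15.9 − -2.51)] = 81.041 kg/s

ṁ_c = 81.0 kg/s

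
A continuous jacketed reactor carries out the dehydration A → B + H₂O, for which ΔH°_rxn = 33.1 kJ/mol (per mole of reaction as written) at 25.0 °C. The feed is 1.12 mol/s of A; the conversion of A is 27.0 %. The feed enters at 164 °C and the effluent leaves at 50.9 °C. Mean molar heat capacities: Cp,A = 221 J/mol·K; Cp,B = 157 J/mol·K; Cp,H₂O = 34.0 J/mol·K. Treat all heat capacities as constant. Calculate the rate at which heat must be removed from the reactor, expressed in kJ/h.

Q_out = 65600 kJ/h

Extent of reaction ξ = 0.270 × 1.12 = 0.3024 mol/s
Reaction term: ξ·ΔH°_rxn = 0.3024 × 33.1 = 10.009 kJ/s
Sensible, feed 164→25 °C: -34.405 kJ/s
Outlet flows (mol/s): A 0.8176, B 0.3024, H₂O 0.3024
Sensible, products 25→50.9 °C: 6.1758 kJ/s
Q = ΔH = -18.22 kJ/s = -18.22 kW
Heat removed = 65592 kJ/h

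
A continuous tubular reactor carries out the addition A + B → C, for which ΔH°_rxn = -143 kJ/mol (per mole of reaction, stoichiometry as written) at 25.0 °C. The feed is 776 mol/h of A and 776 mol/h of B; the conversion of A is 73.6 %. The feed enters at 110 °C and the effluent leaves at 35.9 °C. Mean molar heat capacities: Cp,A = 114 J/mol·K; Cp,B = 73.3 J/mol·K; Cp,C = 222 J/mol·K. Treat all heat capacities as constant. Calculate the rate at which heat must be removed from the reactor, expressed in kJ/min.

Extent of reaction ξ = 0.736 × 776 = 571.14 mol/h
Reaction term: ξ·ΔH°_rxn = 571.14 × -143 = -81672 kJ/h
Sensible, feed 110→25 °C: -12354 kJ/h
Outlet flows (mol/h): A 204.86, B 204.86, C 571.14
Sensible, products 25→35.9 °C: 1800.3 kJ/h
Q = ΔH = -92226 kJ/h = -25.618 kW
Heat removed = 1537.1 kJ/min

Q_out = 1540 kJ/min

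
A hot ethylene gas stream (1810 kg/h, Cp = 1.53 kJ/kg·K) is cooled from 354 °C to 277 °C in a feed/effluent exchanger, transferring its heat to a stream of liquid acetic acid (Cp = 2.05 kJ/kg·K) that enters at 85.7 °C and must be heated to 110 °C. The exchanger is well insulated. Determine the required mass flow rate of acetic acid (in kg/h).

ṁ_c = 4280 kg/h

Heat released by hot stream: Q = 1810 × 1.53 × (354 − 277) = 213240 kJ/h
Energy balance on cold side (adiabatic exchanger): Q = ṁ_c·Cp_c·(T_c,out − T_c,in)
ṁ_c = 213240 / [2.05 × (110 − 85.7)] = 4280.6 kg/h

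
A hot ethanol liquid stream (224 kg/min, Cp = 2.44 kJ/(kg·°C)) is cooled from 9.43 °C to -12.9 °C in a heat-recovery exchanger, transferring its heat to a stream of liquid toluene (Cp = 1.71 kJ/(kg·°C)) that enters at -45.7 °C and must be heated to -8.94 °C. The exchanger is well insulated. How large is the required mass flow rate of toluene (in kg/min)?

ṁ_c = 194 kg/min

Heat released by hot stream: Q = 224 × 2.44 × (9.43 − -12.9) = 12205 kJ/min
Energy balance on cold side (adiabatic exchanger): Q = ṁ_c·Cp_c·(T_c,out − T_c,in)
ṁ_c = 12205 / [1.71 × (-8.94 − -45.7)] = 194.16 kg/min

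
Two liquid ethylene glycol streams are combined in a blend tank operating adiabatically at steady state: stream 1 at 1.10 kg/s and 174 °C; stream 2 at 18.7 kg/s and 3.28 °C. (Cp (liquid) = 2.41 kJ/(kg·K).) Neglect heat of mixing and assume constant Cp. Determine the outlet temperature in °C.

T_out = 12.8 °C

No heat crosses the boundary, so H_out = H_in.
Σ ṁᵢCp,ᵢTᵢ = 1.10×2.41×174 + 18.7×2.41×3.28 = 609.09
Σ ṁᵢCp,ᵢ = 1.10×2.41 + 18.7×2.41 = 47.718
T_out = 609.09 / 47.718 = 12.764 °C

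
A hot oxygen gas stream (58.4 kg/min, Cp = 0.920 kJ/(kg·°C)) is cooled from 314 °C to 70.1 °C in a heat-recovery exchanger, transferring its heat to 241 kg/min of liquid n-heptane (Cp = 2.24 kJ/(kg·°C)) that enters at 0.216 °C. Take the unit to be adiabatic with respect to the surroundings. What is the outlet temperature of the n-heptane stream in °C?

T_c,out = 24.5 °C

Heat released by hot stream: Q = 58.4 × 0.920 × (314 − 70.1) = 13104 kJ/min
Energy balance on cold side (adiabatic exchanger): Q = ṁ_c·Cp_c·(T_c,out − T_c,in)
T_c,out = 0.216 + 13104/(241 × 2.24) = 24.49 °C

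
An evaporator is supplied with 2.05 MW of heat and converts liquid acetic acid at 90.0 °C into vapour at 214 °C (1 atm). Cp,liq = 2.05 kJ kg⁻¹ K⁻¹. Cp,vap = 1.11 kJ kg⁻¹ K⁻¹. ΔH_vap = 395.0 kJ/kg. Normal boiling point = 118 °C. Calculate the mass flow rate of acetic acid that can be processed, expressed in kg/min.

Δh = 2.05×(118−90.0) + 395.0 + 1.11×(214−118) = 558.96 kJ/kg
Q = 2.05 MW = 2050 kJ/s = 123000 kJ/min
ṁ = Q/Δh = 123000 / 558.96 = 220.05 kg/min

ṁ = 220 kg/min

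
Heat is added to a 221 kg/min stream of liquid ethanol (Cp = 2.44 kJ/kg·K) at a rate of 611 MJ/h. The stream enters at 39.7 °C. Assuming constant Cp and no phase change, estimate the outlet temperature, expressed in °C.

Q = 611 MJ/h = 10183 kJ/min
ΔT = Q/(ṁ·Cp) = 10183/(221×2.44) = 18.885 K
T_out = 39.7 + 18.885 = 58.585 °C

T_out = 58.6 °C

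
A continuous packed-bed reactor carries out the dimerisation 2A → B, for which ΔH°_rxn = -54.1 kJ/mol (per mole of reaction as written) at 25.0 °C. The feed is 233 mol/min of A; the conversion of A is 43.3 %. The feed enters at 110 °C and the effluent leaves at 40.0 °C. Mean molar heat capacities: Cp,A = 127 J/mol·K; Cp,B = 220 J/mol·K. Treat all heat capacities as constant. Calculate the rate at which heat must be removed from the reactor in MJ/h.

Q_out = 290 MJ/h

Extent of reaction ξ = 0.433 × 233 / 2 = 50.444 mol/min
Reaction term: ξ·ΔH°_rxn = 50.444 × -54.1 = -2729 kJ/min
Sensible, feed 110→25 °C: -2515.2 kJ/min
Outlet flows (mol/min): A 132.11, B 50.444
Sensible, products 25→40.0 °C: 418.14 kJ/min
Q = ΔH = -4826.1 kJ/min = -80.436 kW
Heat removed = 289.57 MJ/h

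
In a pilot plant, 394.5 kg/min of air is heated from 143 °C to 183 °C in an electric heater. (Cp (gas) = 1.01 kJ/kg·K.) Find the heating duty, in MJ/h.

Q = 956 MJ/h

Q = ṁ·Cp·ΔT = 394.5 × 1.01 × (183 − 143) = 15938 kJ/min
Converting: 15938 / 60 s = 265.63 kW
Heating duty = 956.27 MJ/h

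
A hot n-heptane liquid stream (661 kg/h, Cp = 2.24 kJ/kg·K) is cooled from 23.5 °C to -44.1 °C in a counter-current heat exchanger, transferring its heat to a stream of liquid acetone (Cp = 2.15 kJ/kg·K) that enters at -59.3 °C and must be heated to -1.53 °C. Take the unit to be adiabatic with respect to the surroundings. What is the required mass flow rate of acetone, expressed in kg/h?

Heat released by hot stream: Q = 661 × 2.24 × (23.5 − -44.1) = 100090 kJ/h
Energy balance on cold side (adiabatic exchanger): Q = ṁ_c·Cp_c·(T_c,out − T_c,in)
ṁ_c = 100090 / [2.15 × (-1.53 − -59.3)] = 805.85 kg/h

ṁ_c = 806 kg/h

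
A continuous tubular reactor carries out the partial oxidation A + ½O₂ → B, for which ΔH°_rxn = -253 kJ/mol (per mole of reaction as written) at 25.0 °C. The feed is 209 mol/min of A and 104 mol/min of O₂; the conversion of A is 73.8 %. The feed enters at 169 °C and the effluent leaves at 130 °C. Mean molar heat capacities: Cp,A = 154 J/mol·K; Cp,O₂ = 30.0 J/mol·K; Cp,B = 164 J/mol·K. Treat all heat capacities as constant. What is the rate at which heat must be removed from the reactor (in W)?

Q_out = 675000 W

Extent of reaction ξ = 0.738 × 209 = 154.24 mol/min
Reaction term: ξ·ΔH°_rxn = 154.24 × -253 = -39023 kJ/min
Sensible, feed 169→25 °C: -5084.1 kJ/min
Outlet flows (mol/min): A 54.758, O₂ 26.879, B 154.24
Sensible, products 25→130 °C: 3626.2 kJ/min
Q = ΔH = -40481 kJ/min = -674.69 kW
Heat removed = 674690 W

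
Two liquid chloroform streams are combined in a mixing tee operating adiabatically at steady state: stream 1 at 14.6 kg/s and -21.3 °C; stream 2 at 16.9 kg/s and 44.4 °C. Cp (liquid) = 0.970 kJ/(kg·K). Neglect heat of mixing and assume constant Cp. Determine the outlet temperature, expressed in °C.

No heat crosses the boundary, so H_out = H_in.
T_out = Σ ṁᵢCp,ᵢTᵢ / Σ ṁᵢCp,ᵢ
      = 426.2 / 30.555 = 13.949 °C

T_out = 13.9 °C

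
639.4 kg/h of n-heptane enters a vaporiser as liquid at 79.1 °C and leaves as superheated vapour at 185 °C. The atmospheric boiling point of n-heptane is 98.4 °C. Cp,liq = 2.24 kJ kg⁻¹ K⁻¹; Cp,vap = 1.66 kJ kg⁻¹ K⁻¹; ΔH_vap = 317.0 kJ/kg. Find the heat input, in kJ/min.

liquid 79.1→98.4 °C: 43.232 kJ/kg
vaporisation at 98.4 °C: 317 kJ/kg
vapour 98.4→185 °C: 143.76 kJ/kg
Δh = 43.232 + 317 + 143.76 = 503.99 kJ/kg
Q = ṁ·Δh = 639.4 kg/h × 503.99 kJ/kg = 322250 kJ/h
|Q| = 89.514 kW = 5370.8 kJ/min

Q = 5370 kJ/min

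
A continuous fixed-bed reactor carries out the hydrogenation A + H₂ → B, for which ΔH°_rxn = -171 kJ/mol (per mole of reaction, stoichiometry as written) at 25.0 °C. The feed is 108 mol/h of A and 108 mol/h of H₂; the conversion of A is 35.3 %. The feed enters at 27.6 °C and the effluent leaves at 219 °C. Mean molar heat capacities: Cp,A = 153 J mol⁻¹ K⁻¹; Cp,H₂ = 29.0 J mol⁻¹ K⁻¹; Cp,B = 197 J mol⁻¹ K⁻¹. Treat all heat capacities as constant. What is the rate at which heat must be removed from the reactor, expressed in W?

Q_out = 735 W

Extent of reaction ξ = 0.353 × 108 = 38.124 mol/h
Reaction term: ξ·ΔH°_rxn = 38.124 × -171 = -6519.2 kJ/h
Sensible, feed 27.6→25 °C: -51.106 kJ/h
Outlet flows (mol/h): A 69.876, H₂ 69.876, B 38.124
Sensible, products 25→219 °C: 3924.2 kJ/h
Q = ΔH = -2646.1 kJ/h = -0.73503 kW
Heat removed = 735.03 W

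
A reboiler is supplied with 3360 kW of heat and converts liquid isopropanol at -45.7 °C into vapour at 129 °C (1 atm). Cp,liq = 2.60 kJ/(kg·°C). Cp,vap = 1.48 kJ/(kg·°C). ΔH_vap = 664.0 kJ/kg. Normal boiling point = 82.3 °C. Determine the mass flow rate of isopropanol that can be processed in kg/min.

Δh = 2.60×(82.3−-45.7) + 664.0 + 1.48×(129−82.3) = 1065.9 kJ/kg
Q = 3360 kW = 3360 kJ/s = 201600 kJ/min
ṁ = Q/Δh = 201600 / 1065.9 = 189.13 kg/min

ṁ = 189 kg/min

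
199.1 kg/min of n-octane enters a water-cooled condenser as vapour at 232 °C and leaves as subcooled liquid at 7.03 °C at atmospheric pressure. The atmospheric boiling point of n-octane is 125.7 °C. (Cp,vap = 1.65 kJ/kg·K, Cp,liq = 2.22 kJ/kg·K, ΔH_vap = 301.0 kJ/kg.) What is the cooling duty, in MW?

vapour 232→125.7 °C: -175.39 kJ/kg
condensation at 125.7 °C: -301 kJ/kg
liquid 125.7→7.03 °C: -263.45 kJ/kg
Δh = -175.39 + -301 + -263.45 = -739.84 kJ/kg
Q = ṁ·Δh = 199.1 kg/min × -739.84 kJ/kg = -147300 kJ/min
|Q| = 2455 kW = 2.455 MW

Q_c = 2.46 MW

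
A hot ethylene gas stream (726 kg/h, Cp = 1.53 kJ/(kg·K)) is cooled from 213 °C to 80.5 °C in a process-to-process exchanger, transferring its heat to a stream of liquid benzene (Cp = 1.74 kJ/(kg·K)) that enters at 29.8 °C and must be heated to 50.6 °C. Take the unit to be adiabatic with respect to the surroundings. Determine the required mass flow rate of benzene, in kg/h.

ṁ_c = 4070 kg/h

Heat released by hot stream: Q = 726 × 1.53 × (213 − 80.5) = 147180 kJ/h
Energy balance on cold side (adiabatic exchanger): Q = ṁ_c·Cp_c·(T_c,out − T_c,in)
ṁ_c = 147180 / [1.74 × (50.6 − 29.8)] = 4066.6 kg/h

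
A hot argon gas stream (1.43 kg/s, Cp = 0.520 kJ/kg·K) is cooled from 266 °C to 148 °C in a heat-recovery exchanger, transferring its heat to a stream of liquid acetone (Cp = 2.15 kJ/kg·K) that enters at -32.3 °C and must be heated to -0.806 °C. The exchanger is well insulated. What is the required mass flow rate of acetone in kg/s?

ṁ_c = 1.30 kg/s

Heat released by hot stream: Q = 1.43 × 0.520 × (266 − 148) = 87.745 kJ/s
Energy balance on cold side (adiabatic exchanger): Q = ṁ_c·Cp_c·(T_c,out − T_c,in)
ṁ_c = 87.745 / [2.15 × (-0.806 − -32.3)] = 1.2959 kg/s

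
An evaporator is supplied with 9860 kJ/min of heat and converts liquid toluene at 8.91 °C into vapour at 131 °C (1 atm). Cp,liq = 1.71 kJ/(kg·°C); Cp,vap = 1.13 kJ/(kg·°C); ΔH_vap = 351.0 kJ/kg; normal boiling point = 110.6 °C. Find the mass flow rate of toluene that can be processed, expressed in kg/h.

Δh = 1.71×(110.6−8.91) + 351.0 + 1.13×(131−110.6) = 547.94 kJ/kg
Q = 9860 kJ/min = 164.33 kJ/s = 591600 kJ/h
ṁ = Q/Δh = 591600 / 547.94 = 1079.7 kg/h

ṁ = 1080 kg/h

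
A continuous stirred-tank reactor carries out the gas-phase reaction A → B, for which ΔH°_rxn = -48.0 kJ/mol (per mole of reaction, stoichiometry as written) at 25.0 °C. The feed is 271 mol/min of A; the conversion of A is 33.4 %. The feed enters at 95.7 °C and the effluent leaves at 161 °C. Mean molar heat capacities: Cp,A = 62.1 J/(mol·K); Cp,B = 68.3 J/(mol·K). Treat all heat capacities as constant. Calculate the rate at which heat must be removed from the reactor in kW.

Extent of reaction ξ = 0.334 × 271 = 90.514 mol/min
Reaction term: ξ·ΔH°_rxn = 90.514 × -48.0 = -4344.7 kJ/min
Sensible, feed 95.7→25 °C: -1189.8 kJ/min
Outlet flows (mol/min): A 180.49, B 90.514
Sensible, products 25→161 °C: 2365.1 kJ/min
Q = ΔH = -3169.4 kJ/min = -52.824 kW
Heat removed = 52.824 kW

Q_out = 52.8 kW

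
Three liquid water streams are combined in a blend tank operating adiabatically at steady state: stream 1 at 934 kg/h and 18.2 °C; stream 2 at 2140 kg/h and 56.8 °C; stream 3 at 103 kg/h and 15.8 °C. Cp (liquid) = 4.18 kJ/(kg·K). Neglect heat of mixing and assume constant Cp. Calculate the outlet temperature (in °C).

T_out = 44.1 °C

Energy balance with Q = 0: Σ ṁᵢCp,ᵢ(T_out − Tᵢ) = 0
T_out = Σ ṁᵢCp,ᵢTᵢ / Σ ṁᵢCp,ᵢ
      = 585940 / 13280 = 44.123 °C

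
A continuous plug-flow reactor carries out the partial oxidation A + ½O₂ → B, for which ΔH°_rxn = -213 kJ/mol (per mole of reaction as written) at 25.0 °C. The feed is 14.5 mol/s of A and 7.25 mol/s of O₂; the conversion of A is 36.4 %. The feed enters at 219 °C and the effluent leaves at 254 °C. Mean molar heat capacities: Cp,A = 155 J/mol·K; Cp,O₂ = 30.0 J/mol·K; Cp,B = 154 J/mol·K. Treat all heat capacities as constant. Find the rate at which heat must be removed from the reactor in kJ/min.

Q_out = 63400 kJ/min

Extent of reaction ξ = 0.364 × 14.5 = 5.278 mol/s
Reaction term: ξ·ΔH°_rxn = 5.278 × -213 = -1124.2 kJ/s
Sensible, feed 219→25 °C: -478.21 kJ/s
Outlet flows (mol/s): A 9.222, O₂ 4.611, B 5.278
Sensible, products 25→254 °C: 545.15 kJ/s
Q = ΔH = -1057.3 kJ/s = -1057.3 kW
Heat removed = 63437 kJ/min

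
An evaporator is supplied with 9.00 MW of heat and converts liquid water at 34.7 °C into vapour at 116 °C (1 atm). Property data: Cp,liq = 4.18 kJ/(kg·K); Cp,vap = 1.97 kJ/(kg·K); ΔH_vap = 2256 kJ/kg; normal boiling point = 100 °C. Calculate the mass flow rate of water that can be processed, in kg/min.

Δh = 4.18×(100−34.7) + 2256 + 1.97×(116−100) = 2560.5 kJ/kg
Q = 9.00 MW = 9000 kJ/s = 540000 kJ/min
ṁ = Q/Δh = 540000 / 2560.5 = 210.9 kg/min

ṁ = 211 kg/min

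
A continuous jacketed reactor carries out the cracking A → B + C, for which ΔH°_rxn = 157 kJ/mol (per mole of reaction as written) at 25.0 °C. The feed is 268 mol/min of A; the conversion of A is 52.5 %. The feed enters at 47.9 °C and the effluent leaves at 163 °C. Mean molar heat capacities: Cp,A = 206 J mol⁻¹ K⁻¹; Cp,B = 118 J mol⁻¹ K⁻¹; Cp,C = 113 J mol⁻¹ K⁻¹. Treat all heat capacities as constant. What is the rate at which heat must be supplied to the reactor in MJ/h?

Extent of reaction ξ = 0.525 × 268 = 140.7 mol/min
Reaction term: ξ·ΔH°_rxn = 140.7 × 157 = 22090 kJ/min
Sensible, feed 47.9→25 °C: -1264.3 kJ/min
Outlet flows (mol/min): A 127.3, B 140.7, C 140.7
Sensible, products 25→163 °C: 8104.1 kJ/min
Q = ΔH = 28930 kJ/min = 482.16 kW
Heat supplied = 1735.8 MJ/h

Q_in = 1740 MJ/h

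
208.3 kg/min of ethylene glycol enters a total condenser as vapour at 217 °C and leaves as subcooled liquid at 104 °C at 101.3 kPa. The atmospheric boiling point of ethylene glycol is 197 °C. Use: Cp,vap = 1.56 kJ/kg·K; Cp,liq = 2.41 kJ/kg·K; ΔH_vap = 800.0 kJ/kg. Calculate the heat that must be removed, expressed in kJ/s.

vapour 217→197 °C: -31.2 kJ/kg
condensation at 197 °C: -800 kJ/kg
liquid 197→104 °C: -224.13 kJ/kg
Δh = -31.2 + -800 + -224.13 = -1055.3 kJ/kg
Q = ṁ·Δh = 208.3 kg/min × -1055.3 kJ/kg = -219830 kJ/min
|Q| = 3663.8 kW

Q_c = 3660 kJ/s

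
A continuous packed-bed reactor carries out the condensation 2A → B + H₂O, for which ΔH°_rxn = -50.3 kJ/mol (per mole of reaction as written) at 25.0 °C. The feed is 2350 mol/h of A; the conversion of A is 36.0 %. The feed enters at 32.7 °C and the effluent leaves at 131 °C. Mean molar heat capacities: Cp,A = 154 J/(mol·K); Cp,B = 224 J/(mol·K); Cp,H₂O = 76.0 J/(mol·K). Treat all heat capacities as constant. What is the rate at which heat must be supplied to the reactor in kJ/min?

Q_in = 232 kJ/min

Extent of reaction ξ = 0.360 × 2350 / 2 = 423 mol/h
Reaction term: ξ·ΔH°_rxn = 423 × -50.3 = -21277 kJ/h
Sensible, feed 32.7→25 °C: -2786.6 kJ/h
Outlet flows (mol/h): A 1504, B 423, H₂O 423
Sensible, products 25→131 °C: 38003 kJ/h
Q = ΔH = 13939 kJ/h = 3.872 kW
Heat supplied = 232.32 kJ/min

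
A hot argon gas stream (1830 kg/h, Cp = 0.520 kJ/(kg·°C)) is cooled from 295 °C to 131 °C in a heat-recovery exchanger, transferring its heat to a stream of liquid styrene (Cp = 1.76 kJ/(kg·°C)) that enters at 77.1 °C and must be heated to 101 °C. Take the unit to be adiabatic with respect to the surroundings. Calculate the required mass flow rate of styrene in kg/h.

Heat released by hot stream: Q = 1830 × 0.520 × (295 − 131) = 156060 kJ/h
Energy balance on cold side (adiabatic exchanger): Q = ṁ_c·Cp_c·(T_c,out − T_c,in)
ṁ_c = 156060 / [1.76 × (101 − 77.1)] = 3710.1 kg/h

ṁ_c = 3710 kg/h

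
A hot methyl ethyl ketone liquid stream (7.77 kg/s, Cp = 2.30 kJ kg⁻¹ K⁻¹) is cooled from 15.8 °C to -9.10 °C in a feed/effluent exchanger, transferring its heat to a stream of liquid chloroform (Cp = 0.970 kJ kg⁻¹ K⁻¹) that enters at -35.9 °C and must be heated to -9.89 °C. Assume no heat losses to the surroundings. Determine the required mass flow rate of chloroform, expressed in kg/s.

Heat released by hot stream: Q = 7.77 × 2.30 × (15.8 − -9.10) = 444.99 kJ/s
Energy balance on cold side (adiabatic exchanger): Q = ṁ_c·Cp_c·(T_c,out − T_c,in)
ṁ_c = 444.99 / [0.970 × (-9.89 − -35.9)] = 17.637 kg/s

ṁ_c = 17.6 kg/s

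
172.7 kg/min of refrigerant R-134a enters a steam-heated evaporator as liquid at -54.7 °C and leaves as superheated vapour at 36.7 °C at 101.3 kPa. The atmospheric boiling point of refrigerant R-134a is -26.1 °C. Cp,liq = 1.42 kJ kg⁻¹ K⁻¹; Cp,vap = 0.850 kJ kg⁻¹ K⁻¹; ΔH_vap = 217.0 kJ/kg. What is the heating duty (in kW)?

liquid -54.7→-26.1 °C: 40.612 kJ/kg
vaporisation at -26.1 °C: 217 kJ/kg
vapour -26.1→36.7 °C: 53.38 kJ/kg
Δh = 40.612 + 217 + 53.38 = 310.99 kJ/kg
Q = ṁ·Δh = 172.7 kg/min × 310.99 kJ/kg = 53708 kJ/min
|Q| = 895.14 kW

Q = 895 kW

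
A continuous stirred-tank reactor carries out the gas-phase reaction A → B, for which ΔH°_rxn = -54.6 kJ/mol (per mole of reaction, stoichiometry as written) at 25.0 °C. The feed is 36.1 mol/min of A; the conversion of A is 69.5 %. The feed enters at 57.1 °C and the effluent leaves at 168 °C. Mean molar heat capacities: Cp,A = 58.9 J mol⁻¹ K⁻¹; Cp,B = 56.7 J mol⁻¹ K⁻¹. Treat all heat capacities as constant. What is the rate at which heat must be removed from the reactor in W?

Q_out = 19000 W

Extent of reaction ξ = 0.695 × 36.1 = 25.089 mol/min
Reaction term: ξ·ΔH°_rxn = 25.089 × -54.6 = -1369.9 kJ/min
Sensible, feed 57.1→25 °C: -68.254 kJ/min
Outlet flows (mol/min): A 11.011, B 25.089
Sensible, products 25→168 °C: 296.17 kJ/min
Q = ΔH = -1142 kJ/min = -19.033 kW
Heat removed = 19033 W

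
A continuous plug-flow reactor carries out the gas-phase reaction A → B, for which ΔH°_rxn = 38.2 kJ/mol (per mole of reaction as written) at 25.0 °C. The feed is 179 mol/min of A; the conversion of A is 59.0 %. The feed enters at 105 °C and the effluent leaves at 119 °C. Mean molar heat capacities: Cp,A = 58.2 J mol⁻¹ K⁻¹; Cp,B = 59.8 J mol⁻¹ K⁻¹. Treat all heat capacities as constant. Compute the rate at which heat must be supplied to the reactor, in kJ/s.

Extent of reaction ξ = 0.590 × 179 = 105.61 mol/min
Reaction term: ξ·ΔH°_rxn = 105.61 × 38.2 = 4034.3 kJ/min
Sensible, feed 105→25 °C: -833.42 kJ/min
Outlet flows (mol/min): A 73.39, B 105.61
Sensible, products 25→119 °C: 995.16 kJ/min
Q = ΔH = 4196 kJ/min = 69.934 kW
Heat supplied = 69.934 kJ/s

Q_in = 69.9 kJ/s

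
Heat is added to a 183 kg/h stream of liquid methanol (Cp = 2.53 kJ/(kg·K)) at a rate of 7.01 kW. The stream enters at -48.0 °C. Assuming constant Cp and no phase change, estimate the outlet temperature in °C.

T_out = 6.51 °C

Q = 7.01 kW = 25236 kJ/h
ΔT = Q/(ṁ·Cp) = 25236/(183×2.53) = 54.507 K
T_out = -48.0 + 54.507 = 6.5066 °C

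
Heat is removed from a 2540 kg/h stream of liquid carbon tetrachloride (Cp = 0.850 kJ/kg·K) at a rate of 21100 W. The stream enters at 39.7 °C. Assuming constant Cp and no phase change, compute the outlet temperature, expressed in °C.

T_out = 4.52 °C

Q = 21100 W = 75960 kJ/h
ΔT = Q/(ṁ·Cp) = 75960/(2540×0.850) = 35.183 K
T_out = 39.7 − 35.183 = 4.517 °C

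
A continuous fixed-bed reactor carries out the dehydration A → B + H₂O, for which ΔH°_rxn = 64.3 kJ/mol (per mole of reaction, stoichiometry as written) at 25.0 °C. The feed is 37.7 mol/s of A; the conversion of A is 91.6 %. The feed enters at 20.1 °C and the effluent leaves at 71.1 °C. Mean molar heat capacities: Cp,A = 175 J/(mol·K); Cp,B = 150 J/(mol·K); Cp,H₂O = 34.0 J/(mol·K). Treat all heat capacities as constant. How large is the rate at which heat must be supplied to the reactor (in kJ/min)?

Extent of reaction ξ = 0.916 × 37.7 = 34.533 mol/s
Reaction term: ξ·ΔH°_rxn = 34.533 × 64.3 = 2220.5 kJ/s
Sensible, feed 20.1→25 °C: 32.328 kJ/s
Outlet flows (mol/s): A 3.1668, B 34.533, H₂O 34.533
Sensible, products 25→71.1 °C: 318.47 kJ/s
Q = ΔH = 2571.3 kJ/s = 2571.3 kW
Heat supplied = 154280 kJ/min

Q_in = 154000 kJ/min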